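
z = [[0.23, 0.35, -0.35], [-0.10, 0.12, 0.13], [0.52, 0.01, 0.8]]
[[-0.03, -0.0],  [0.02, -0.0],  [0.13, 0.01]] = z@ [[0.04, 0.01], [0.02, -0.02], [0.14, 0.00]]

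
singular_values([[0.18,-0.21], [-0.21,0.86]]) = [0.92, 0.12]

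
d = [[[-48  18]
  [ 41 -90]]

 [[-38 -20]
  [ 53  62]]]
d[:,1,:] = [[41, -90], [53, 62]]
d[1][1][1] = 62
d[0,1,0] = 41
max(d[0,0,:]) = 18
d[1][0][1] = -20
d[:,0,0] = [-48, -38]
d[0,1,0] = 41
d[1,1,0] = 53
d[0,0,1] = 18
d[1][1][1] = 62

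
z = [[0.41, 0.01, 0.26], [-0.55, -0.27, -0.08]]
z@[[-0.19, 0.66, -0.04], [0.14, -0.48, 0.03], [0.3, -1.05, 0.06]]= [[0.0, -0.01, -0.0], [0.04, -0.15, 0.01]]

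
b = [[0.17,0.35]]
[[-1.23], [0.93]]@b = [[-0.21, -0.43], [0.16, 0.33]]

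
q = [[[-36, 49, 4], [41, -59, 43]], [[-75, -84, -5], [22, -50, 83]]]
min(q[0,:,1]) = -59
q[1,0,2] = -5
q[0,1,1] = -59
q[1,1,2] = 83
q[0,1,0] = 41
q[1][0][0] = -75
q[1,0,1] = -84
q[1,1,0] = 22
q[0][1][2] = 43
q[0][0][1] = 49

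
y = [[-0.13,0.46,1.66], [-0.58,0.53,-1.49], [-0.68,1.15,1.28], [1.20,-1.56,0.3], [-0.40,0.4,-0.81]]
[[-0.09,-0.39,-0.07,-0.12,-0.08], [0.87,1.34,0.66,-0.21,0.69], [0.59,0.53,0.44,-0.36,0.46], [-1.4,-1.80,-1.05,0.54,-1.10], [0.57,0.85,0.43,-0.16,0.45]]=y@ [[-0.82,-0.69,-0.61,0.50,-0.62], [0.23,0.54,0.18,0.03,0.20], [-0.18,-0.44,-0.14,-0.04,-0.15]]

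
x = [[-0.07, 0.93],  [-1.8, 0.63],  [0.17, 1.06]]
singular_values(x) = [1.99, 1.31]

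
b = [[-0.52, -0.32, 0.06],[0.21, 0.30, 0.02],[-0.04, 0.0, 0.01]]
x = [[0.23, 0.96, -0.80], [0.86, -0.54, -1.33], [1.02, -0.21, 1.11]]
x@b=[[0.11, 0.21, 0.02], [-0.51, -0.44, 0.03], [-0.62, -0.39, 0.07]]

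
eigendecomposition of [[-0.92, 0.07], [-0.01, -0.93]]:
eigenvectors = [[(0.94+0j), (0.94-0j)], [-0.07+0.35j, -0.07-0.35j]]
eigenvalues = [(-0.92+0.03j), (-0.92-0.03j)]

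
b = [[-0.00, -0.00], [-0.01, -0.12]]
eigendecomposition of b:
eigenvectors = [[0.0, 1.00],[1.0, -0.08]]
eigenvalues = [-0.12, -0.0]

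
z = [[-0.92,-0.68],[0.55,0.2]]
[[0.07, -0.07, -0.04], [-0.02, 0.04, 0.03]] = z@ [[-0.00,0.08,0.05], [-0.10,0.0,-0.01]]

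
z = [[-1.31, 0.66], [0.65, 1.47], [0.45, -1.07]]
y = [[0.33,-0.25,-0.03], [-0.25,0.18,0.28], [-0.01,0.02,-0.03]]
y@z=[[-0.61,-0.12], [0.57,-0.2], [0.01,0.05]]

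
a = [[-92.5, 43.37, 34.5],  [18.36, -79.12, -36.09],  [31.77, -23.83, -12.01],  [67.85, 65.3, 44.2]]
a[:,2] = [34.5, -36.09, -12.01, 44.2]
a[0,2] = 34.5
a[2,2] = -12.01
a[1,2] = -36.09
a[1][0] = 18.36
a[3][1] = 65.3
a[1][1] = -79.12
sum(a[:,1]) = 5.719999999999992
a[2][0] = 31.77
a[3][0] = 67.85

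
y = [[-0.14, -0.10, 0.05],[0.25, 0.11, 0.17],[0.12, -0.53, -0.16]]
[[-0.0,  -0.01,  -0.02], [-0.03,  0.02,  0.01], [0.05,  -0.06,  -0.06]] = y @ [[0.00, 0.01, 0.02], [-0.04, 0.10, 0.13], [-0.15, 0.05, -0.05]]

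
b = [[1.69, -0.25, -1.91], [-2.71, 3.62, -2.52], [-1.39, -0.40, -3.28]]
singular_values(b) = [5.71, 3.27, 1.72]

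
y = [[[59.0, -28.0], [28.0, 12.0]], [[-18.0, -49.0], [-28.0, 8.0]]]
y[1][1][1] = 8.0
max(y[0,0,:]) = 59.0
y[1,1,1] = 8.0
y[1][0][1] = -49.0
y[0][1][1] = 12.0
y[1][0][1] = -49.0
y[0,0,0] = 59.0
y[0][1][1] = 12.0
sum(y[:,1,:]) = 20.0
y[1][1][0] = -28.0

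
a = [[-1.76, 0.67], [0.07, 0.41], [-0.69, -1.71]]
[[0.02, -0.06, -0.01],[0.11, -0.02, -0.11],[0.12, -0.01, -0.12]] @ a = [[-0.03, 0.01],[-0.12, 0.25],[-0.13, 0.28]]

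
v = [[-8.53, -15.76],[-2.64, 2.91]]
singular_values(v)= [17.97, 3.7]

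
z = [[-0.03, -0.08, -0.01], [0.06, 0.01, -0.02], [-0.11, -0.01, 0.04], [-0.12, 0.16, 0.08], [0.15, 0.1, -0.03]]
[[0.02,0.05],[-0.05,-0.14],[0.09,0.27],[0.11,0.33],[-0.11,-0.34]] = z @[[-0.66, -2.06], [-0.00, -0.00], [0.34, 1.06]]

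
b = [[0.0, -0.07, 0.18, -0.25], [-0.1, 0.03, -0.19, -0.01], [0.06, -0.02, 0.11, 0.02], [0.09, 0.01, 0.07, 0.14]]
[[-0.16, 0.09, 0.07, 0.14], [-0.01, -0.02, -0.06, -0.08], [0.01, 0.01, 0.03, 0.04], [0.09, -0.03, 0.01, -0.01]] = b @ [[0.3, -0.25, -0.07, 0.36], [-0.07, -0.32, 0.32, -0.21], [-0.16, 0.2, 0.41, 0.2], [0.53, -0.11, -0.08, -0.36]]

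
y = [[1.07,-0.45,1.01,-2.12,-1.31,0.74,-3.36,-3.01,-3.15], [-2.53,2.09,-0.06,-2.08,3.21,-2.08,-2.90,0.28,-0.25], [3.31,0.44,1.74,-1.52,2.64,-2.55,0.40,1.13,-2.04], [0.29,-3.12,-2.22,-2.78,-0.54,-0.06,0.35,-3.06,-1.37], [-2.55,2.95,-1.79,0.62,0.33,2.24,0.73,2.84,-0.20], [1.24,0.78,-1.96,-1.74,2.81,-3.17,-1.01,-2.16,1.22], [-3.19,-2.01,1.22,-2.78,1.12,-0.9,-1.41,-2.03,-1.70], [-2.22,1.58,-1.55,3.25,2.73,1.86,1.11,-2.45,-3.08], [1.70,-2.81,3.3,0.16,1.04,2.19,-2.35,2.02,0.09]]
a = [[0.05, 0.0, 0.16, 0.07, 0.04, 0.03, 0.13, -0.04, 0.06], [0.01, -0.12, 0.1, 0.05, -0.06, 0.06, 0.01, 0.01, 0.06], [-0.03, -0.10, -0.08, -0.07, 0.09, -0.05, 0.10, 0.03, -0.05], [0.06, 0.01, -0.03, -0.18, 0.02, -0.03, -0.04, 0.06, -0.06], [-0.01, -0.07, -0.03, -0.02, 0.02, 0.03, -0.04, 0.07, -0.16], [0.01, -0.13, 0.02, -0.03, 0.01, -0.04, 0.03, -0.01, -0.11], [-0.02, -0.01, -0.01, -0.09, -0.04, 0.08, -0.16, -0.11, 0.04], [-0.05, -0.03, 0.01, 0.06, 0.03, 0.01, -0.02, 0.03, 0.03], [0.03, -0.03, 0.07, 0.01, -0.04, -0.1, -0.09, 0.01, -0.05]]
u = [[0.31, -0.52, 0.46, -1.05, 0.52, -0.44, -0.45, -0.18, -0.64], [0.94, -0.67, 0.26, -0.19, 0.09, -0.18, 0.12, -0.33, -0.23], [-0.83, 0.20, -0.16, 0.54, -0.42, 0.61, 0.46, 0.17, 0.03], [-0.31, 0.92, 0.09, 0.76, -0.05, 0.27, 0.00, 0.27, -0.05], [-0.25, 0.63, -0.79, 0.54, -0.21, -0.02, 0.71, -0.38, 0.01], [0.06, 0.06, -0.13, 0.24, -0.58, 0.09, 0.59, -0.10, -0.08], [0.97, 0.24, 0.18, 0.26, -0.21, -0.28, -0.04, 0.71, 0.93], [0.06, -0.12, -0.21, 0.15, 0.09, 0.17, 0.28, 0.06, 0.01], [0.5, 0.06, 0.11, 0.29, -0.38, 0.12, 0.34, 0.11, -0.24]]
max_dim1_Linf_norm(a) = 0.18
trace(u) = -0.10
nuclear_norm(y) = 48.50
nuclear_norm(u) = 8.52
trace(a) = -0.53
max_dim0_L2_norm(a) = 0.26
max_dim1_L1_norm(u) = 4.57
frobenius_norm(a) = 0.60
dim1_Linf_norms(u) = [1.05, 0.94, 0.83, 0.92, 0.79, 0.59, 0.97, 0.28, 0.5]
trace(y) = -4.49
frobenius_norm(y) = 18.27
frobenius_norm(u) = 3.78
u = a @ y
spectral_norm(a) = 0.35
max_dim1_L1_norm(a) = 0.6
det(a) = 0.00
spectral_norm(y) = 9.80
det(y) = -331939.04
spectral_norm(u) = 2.72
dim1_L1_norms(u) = [4.57, 3.01, 3.42, 2.72, 3.54, 1.93, 3.82, 1.15, 2.15]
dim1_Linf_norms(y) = [3.36, 3.21, 3.31, 3.12, 2.95, 3.17, 3.19, 3.25, 3.3]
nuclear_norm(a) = 1.52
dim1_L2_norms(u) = [1.67, 1.29, 1.35, 1.3, 1.44, 0.89, 1.61, 0.45, 0.83]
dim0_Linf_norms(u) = [0.97, 0.92, 0.79, 1.05, 0.58, 0.61, 0.71, 0.71, 0.93]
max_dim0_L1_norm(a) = 0.62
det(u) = -0.00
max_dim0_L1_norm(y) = 18.98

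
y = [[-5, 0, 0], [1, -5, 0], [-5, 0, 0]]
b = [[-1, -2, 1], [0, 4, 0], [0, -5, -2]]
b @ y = [[-2, 10, 0], [4, -20, 0], [5, 25, 0]]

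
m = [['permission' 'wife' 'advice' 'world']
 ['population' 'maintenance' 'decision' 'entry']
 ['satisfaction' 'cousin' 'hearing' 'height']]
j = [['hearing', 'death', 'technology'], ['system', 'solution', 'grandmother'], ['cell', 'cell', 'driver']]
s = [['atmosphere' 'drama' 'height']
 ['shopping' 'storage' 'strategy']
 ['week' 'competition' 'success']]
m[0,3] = 'world'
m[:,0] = ['permission', 'population', 'satisfaction']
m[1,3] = 'entry'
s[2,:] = ['week', 'competition', 'success']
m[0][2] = 'advice'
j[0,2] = 'technology'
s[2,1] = 'competition'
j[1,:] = ['system', 'solution', 'grandmother']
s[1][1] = 'storage'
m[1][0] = 'population'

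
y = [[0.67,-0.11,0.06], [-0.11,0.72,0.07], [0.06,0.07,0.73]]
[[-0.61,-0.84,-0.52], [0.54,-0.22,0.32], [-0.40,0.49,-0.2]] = y@[[-0.74, -1.42, -0.69], [0.69, -0.60, 0.37], [-0.56, 0.84, -0.25]]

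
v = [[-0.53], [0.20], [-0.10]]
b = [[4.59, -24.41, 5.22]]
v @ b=[[-2.43, 12.94, -2.77], [0.92, -4.88, 1.04], [-0.46, 2.44, -0.52]]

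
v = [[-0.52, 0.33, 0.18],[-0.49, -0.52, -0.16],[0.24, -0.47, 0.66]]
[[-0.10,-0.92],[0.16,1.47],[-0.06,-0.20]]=v @[[-0.03, -0.18], [-0.21, -2.12], [-0.23, -1.75]]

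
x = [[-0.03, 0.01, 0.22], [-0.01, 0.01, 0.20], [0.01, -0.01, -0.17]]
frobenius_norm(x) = 0.34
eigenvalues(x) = [-0.17, -0.01, -0.0]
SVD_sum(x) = [[-0.02, 0.01, 0.22],[-0.02, 0.01, 0.2],[0.01, -0.01, -0.17]] + [[-0.01, -0.00, -0.0], [0.01, 0.0, 0.0], [-0.01, -0.00, -0.0]] + [[0.0, -0.00, 0.00],[0.0, -0.00, 0.00],[0.00, -0.00, 0.00]]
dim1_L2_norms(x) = [0.22, 0.2, 0.17]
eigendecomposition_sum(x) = [[-0.02, 0.01, 0.25],  [-0.01, 0.01, 0.2],  [0.01, -0.01, -0.17]] + [[-0.01, -0.00, -0.03], [0.00, 0.0, 0.01], [-0.00, -0.00, -0.00]] + [[0.00, 0.00, 0.0], [-0.0, -0.00, -0.00], [0.0, 0.0, 0.0]]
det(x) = -0.00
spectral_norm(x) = 0.34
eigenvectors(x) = [[0.69, 0.97, -0.21], [0.55, -0.23, 0.98], [-0.47, 0.08, -0.07]]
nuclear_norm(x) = 0.36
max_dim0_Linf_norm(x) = 0.22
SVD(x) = [[-0.64,0.76,0.06], [-0.58,-0.54,0.61], [0.50,0.36,0.79]] @ diag([0.3442419765791425, 0.013996817570567486, 0.0012452545046682576]) @ [[0.09, -0.05, -0.99], [-0.99, -0.1, -0.08], [0.09, -0.99, 0.06]]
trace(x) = -0.19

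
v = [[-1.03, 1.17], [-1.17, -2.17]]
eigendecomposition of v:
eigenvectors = [[(0.71+0j), (0.71-0j)], [(-0.34+0.62j), -0.34-0.62j]]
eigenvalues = [(-1.6+1.02j), (-1.6-1.02j)]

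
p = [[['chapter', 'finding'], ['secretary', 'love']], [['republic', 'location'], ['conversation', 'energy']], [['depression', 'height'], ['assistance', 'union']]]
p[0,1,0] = 'secretary'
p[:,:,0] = [['chapter', 'secretary'], ['republic', 'conversation'], ['depression', 'assistance']]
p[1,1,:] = ['conversation', 'energy']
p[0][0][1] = 'finding'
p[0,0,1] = 'finding'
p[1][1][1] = 'energy'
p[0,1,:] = ['secretary', 'love']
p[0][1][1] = 'love'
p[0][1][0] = 'secretary'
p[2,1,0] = 'assistance'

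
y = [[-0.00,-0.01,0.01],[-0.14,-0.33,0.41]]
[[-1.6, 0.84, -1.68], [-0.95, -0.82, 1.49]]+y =[[-1.6, 0.83, -1.67],[-1.09, -1.15, 1.90]]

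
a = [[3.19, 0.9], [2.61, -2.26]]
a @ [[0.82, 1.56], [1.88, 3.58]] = [[4.31,8.2],[-2.11,-4.02]]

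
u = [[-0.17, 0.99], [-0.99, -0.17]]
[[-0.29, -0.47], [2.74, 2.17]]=u @ [[-2.64, -2.05], [-0.75, -0.83]]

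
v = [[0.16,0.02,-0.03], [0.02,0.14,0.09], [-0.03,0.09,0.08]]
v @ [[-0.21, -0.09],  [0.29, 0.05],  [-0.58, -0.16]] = [[-0.01, -0.01], [-0.02, -0.01], [-0.01, -0.01]]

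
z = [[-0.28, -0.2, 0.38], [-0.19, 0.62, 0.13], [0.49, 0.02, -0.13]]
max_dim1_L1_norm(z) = 0.94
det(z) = -0.10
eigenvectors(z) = [[0.73, 0.59, -0.26], [0.17, 0.02, 0.96], [-0.66, 0.81, -0.14]]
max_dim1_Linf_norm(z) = 0.62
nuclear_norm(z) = 1.57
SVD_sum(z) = [[-0.21, 0.14, 0.13], [-0.38, 0.25, 0.23], [0.31, -0.20, -0.19]] + [[-0.15,  -0.35,  0.13], [0.16,  0.37,  -0.14], [0.09,  0.21,  -0.08]] + [[0.08,0.01,0.12],[0.03,0.00,0.04],[0.09,0.01,0.13]]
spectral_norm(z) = 0.71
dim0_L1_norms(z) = [0.96, 0.84, 0.64]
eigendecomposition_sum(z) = [[-0.39, -0.07, 0.29], [-0.09, -0.02, 0.07], [0.36, 0.06, -0.26]] + [[0.09, 0.04, 0.1], [0.00, 0.00, 0.00], [0.12, 0.05, 0.14]] + [[0.03, -0.17, -0.02],[-0.10, 0.63, 0.06],[0.01, -0.09, -0.01]]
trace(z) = 0.21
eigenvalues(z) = [-0.67, 0.23, 0.65]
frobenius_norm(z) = 0.98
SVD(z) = [[-0.39,0.63,0.66], [-0.71,-0.67,0.22], [0.58,-0.39,0.72]] @ diag([0.7110257563155545, 0.6335460579154754, 0.22508168818376692]) @ [[0.75, -0.49, -0.45], [-0.38, -0.87, 0.32], [0.55, 0.07, 0.83]]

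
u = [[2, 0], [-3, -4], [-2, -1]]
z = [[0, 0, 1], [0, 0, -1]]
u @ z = [[0, 0, 2], [0, 0, 1], [0, 0, -1]]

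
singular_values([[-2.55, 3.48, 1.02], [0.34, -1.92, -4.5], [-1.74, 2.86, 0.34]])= [6.49, 3.58, 0.29]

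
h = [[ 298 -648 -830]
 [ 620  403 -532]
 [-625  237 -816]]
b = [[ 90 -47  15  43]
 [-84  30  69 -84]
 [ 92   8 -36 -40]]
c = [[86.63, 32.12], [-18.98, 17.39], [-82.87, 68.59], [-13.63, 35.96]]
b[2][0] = 92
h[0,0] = 298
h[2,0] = -625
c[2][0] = -82.87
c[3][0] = -13.63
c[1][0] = -18.98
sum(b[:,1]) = -9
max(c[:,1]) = 68.59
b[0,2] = 15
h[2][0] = -625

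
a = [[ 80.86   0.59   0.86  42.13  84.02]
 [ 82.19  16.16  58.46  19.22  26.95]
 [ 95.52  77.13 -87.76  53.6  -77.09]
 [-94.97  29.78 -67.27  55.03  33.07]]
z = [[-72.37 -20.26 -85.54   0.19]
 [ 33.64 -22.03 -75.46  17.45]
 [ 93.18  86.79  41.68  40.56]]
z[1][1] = -22.03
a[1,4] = 26.95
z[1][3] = 17.45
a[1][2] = 58.46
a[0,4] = 84.02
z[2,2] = 41.68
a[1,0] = 82.19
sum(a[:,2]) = -95.71000000000001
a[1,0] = 82.19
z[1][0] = 33.64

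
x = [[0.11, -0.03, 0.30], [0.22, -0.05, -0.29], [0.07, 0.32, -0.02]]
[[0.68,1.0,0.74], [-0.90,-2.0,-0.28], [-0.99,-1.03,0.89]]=x@[[-1.38, -3.68, 1.93], [-2.65, -2.12, 2.47], [2.5, 4.48, 2.02]]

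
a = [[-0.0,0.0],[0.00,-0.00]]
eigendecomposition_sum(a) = [[-0.00, -0.0], [-0.00, -0.0]] + [[-0.00, -0.0],[-0.00, -0.00]]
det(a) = 0.00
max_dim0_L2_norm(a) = 0.0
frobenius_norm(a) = 0.00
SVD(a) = [[1.0, 0.00], [0.0, 1.0]] @ diag([-0.0, -0.0]) @ [[1.00, 0.00], [0.00, 1.00]]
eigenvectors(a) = [[1.00, 0.0], [0.00, 1.00]]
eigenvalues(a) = [-0.0, -0.0]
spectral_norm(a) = 0.00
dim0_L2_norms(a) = [0.0, 0.0]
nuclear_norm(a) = 0.00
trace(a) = 0.00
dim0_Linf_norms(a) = [0.0, 0.0]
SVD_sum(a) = [[-0.0, -0.00], [-0.00, -0.0]] + [[-0.0, -0.0],  [-0.00, -0.00]]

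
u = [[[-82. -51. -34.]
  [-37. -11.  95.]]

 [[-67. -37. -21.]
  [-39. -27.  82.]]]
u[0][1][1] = -11.0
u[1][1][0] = -39.0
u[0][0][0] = -82.0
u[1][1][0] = -39.0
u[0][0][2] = -34.0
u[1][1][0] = -39.0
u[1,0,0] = -67.0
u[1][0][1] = -37.0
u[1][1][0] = -39.0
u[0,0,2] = -34.0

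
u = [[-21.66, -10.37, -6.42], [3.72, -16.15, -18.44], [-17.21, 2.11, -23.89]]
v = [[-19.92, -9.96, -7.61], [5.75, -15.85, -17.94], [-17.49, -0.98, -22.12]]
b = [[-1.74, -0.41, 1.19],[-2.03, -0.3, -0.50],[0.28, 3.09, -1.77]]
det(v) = -8873.24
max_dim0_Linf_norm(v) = 22.12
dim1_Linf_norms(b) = [1.74, 2.03, 3.09]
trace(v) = -57.89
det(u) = -11678.23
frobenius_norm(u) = 45.87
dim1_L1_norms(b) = [3.34, 2.83, 5.14]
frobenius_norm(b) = 4.67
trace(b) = -3.81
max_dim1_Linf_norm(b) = 3.09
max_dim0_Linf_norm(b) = 3.09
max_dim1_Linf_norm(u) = 23.89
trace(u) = -61.70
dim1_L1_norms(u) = [38.45, 38.31, 43.21]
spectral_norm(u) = 38.11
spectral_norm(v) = 37.14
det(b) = -9.45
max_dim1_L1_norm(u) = 43.21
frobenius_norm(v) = 44.23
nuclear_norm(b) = 7.31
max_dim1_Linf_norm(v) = 22.12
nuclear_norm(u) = 73.67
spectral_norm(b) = 3.82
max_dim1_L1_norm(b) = 5.14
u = v + b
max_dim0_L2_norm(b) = 3.13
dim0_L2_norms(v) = [27.13, 18.75, 29.48]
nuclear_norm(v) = 69.61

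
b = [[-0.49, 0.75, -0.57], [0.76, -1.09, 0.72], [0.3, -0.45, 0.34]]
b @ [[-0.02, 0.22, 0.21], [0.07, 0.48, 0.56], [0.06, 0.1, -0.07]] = [[0.03, 0.2, 0.36], [-0.05, -0.28, -0.5], [-0.02, -0.12, -0.21]]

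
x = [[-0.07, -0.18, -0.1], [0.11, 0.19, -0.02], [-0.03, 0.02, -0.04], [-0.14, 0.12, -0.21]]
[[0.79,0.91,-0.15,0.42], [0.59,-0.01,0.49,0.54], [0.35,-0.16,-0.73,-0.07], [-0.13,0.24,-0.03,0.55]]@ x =[[-0.01,0.08,-0.18], [-0.13,-0.03,-0.19], [-0.01,-0.12,0.01], [-0.04,0.13,-0.11]]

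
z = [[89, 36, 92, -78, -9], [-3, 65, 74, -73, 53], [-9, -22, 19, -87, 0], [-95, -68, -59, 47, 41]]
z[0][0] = 89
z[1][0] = -3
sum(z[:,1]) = 11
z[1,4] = 53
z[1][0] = -3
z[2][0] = -9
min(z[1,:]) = -73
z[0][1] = 36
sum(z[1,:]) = 116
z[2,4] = 0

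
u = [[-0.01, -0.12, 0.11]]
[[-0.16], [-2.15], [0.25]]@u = [[0.0, 0.02, -0.02], [0.02, 0.26, -0.24], [-0.0, -0.03, 0.03]]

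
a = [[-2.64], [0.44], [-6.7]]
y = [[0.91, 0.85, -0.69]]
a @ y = [[-2.4, -2.24, 1.82], [0.40, 0.37, -0.3], [-6.1, -5.70, 4.62]]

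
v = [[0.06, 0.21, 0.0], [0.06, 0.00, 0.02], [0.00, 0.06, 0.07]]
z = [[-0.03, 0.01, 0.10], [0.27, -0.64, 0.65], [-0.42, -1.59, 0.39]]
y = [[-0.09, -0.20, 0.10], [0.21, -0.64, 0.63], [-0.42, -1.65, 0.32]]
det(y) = -0.07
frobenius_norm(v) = 0.25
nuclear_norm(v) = 0.36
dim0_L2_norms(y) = [0.48, 1.78, 0.71]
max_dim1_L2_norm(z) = 1.69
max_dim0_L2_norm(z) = 1.71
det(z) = -0.10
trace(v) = 0.13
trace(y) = -0.41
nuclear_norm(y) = 2.53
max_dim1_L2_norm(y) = 1.73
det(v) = -0.00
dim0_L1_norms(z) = [0.72, 2.24, 1.14]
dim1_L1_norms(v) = [0.27, 0.08, 0.13]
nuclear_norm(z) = 2.54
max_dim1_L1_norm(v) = 0.27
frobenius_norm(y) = 1.98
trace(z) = -0.28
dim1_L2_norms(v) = [0.22, 0.06, 0.09]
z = y + v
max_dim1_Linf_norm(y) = 1.65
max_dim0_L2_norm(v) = 0.22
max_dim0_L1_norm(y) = 2.49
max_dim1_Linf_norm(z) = 1.59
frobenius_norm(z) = 1.94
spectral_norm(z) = 1.84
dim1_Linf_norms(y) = [0.2, 0.64, 1.65]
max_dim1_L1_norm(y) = 2.39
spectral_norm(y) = 1.89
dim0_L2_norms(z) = [0.5, 1.71, 0.76]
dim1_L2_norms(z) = [0.1, 0.95, 1.69]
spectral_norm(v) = 0.23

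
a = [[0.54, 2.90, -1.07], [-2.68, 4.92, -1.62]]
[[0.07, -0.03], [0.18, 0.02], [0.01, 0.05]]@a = [[0.12, 0.06, -0.03],[0.04, 0.62, -0.22],[-0.13, 0.28, -0.09]]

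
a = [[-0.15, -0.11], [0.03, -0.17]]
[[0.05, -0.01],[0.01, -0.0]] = a@[[-0.26, 0.06],[-0.13, 0.03]]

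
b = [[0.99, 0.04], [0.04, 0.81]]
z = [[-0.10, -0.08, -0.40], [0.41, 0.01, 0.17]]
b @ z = [[-0.08, -0.08, -0.39],[0.33, 0.0, 0.12]]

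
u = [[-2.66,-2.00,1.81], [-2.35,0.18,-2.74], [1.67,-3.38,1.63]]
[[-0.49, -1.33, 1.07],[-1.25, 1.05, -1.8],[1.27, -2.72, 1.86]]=u @ [[0.37, -0.13, 0.13],[-0.13, 0.63, -0.23],[0.13, -0.23, 0.53]]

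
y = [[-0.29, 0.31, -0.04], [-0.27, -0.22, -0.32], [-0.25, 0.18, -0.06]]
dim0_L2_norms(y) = [0.47, 0.42, 0.33]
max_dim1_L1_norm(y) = 0.81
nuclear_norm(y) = 1.01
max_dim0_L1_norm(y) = 0.81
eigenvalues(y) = [(-0.29+0.39j), (-0.29-0.39j), (0.01+0j)]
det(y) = 0.00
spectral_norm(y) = 0.55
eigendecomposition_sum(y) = [[(-0.15+0.1j),(0.15+0.1j),-0.02+0.12j], [-0.14-0.18j,(-0.11+0.2j),-0.16-0.01j], [-0.12+0.04j,(0.09+0.1j),(-0.03+0.08j)]] + [[-0.15-0.10j,  (0.15-0.1j),  -0.02-0.12j], [(-0.14+0.18j),  -0.11-0.20j,  -0.16+0.01j], [-0.12-0.04j,  0.09-0.10j,  -0.03-0.08j]] + [[-0j, 0.00-0.00j, -0.01+0.00j], [-0j, -0j, (-0.01+0j)], [-0.01+0.00j, -0.00+0.00j, (0.01-0j)]]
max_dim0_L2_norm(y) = 0.47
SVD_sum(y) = [[-0.31, 0.13, -0.15], [-0.24, 0.1, -0.11], [-0.25, 0.11, -0.12]] + [[0.02, 0.18, 0.11], [-0.03, -0.32, -0.21], [0.01, 0.08, 0.05]] + [[0.00, 0.0, -0.01],  [0.00, 0.0, -0.00],  [-0.01, -0.00, 0.01]]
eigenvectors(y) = [[(0.04-0.56j), (0.04+0.56j), -0.52+0.00j],[(0.72+0j), (0.72-0j), (-0.42+0j)],[(0.13-0.39j), 0.13+0.39j, (0.74+0j)]]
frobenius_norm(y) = 0.71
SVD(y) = [[-0.67, 0.47, -0.57], [-0.51, -0.86, -0.11], [-0.54, 0.21, 0.81]] @ diag([0.5518185555142372, 0.44643803989112163, 0.013760753189919343]) @ [[0.85, -0.35, 0.40], [0.09, 0.84, 0.54], [-0.53, -0.42, 0.74]]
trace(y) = -0.57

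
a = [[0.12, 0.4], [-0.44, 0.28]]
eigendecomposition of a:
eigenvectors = [[(-0.13+0.68j), -0.13-0.68j],[(-0.72+0j), (-0.72-0j)]]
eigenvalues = [(0.2+0.41j), (0.2-0.41j)]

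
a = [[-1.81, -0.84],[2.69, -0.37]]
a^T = [[-1.81,2.69], [-0.84,-0.37]]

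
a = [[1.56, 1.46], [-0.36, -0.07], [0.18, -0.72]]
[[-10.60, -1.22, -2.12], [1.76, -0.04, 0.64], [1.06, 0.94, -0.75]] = a @ [[-4.39,0.36,-1.89],[-2.57,-1.22,0.57]]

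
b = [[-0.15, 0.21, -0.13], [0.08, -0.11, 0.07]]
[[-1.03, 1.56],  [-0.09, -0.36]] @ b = [[0.28,-0.39,0.24], [-0.02,0.02,-0.01]]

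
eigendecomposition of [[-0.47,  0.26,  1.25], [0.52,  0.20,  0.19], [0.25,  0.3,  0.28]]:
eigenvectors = [[0.60,0.87,0.48],[0.59,-0.48,-0.83],[0.53,-0.07,0.29]]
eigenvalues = [0.9, -0.72, -0.17]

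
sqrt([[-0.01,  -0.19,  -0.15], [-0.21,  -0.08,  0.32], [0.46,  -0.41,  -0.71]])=[[(-0.11+0.84j), -0.04-0.41j, 0.23-0.48j],[(-1.48+0.33j), (1.4-0.17j), 1.68-0.19j],[(1.1+0.46j), (-1.3-0.23j), -1.05-0.26j]]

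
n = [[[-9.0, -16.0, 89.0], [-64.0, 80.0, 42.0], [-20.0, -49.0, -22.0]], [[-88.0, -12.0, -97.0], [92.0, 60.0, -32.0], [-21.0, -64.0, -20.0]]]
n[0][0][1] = -16.0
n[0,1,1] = 80.0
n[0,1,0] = -64.0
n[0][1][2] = 42.0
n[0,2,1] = -49.0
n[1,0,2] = -97.0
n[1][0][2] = -97.0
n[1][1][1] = 60.0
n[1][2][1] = -64.0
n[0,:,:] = [[-9.0, -16.0, 89.0], [-64.0, 80.0, 42.0], [-20.0, -49.0, -22.0]]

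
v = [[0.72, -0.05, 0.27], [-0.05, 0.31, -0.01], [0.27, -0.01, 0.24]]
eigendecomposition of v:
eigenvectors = [[0.91, -0.41, 0.06],[-0.09, -0.06, 0.99],[0.41, 0.91, 0.09]]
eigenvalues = [0.85, 0.12, 0.31]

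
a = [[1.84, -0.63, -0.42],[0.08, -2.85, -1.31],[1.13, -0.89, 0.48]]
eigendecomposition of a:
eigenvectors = [[-0.53, 0.26, -0.14], [0.24, -0.30, -0.97], [-0.81, 0.92, -0.2]]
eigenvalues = [1.48, 1.1, -3.1]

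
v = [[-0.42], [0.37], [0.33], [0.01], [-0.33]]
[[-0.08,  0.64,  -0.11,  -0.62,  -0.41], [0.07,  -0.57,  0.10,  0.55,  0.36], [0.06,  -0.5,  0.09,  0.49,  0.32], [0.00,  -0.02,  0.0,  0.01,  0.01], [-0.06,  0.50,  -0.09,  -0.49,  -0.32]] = v@[[0.19, -1.53, 0.27, 1.48, 0.98]]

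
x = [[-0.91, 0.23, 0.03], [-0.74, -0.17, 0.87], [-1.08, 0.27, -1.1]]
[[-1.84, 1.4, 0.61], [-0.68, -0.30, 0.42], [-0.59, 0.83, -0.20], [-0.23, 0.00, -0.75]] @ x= [[-0.02, -0.5, 0.49], [0.39, 0.01, -0.74], [0.14, -0.33, 0.92], [1.02, -0.26, 0.82]]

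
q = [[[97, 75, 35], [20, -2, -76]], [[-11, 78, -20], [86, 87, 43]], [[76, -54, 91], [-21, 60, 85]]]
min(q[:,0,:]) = -54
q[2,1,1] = 60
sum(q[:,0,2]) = 106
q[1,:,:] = [[-11, 78, -20], [86, 87, 43]]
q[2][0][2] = 91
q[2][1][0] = -21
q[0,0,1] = 75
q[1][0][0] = -11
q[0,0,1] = 75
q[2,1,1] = 60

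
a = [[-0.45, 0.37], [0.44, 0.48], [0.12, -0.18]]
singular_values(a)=[0.65, 0.62]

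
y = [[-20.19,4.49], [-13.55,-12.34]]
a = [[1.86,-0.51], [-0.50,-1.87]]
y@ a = [[-39.80,1.9], [-19.03,29.99]]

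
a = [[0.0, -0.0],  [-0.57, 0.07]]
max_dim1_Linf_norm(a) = 0.57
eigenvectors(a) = [[0.0,0.12],[1.00,0.99]]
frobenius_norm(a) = 0.57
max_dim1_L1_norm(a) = 0.64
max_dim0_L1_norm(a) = 0.57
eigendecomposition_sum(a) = [[0.00, 0.0], [-0.57, 0.07]] + [[0.00, 0.00],[0.0, 0.0]]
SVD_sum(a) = [[0.00, 0.0], [-0.57, 0.07]] + [[0.00, 0.00], [0.00, 0.0]]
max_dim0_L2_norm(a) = 0.57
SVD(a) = [[0.00, 1.00], [1.0, 0.0]] @ diag([0.5742821606144491, 0.0]) @ [[-0.99, 0.12], [0.12, 0.99]]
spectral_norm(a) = 0.57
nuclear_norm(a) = 0.57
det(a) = 0.00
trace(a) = 0.07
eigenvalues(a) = [0.07, 0.0]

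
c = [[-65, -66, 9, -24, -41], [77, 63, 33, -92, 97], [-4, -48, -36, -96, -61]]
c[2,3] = -96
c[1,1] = 63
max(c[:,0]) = 77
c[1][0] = 77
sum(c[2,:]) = -245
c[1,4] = 97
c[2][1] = -48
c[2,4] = -61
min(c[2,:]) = -96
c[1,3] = -92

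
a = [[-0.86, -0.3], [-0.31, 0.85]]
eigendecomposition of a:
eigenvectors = [[-0.98, 0.17], [-0.17, -0.99]]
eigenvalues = [-0.91, 0.9]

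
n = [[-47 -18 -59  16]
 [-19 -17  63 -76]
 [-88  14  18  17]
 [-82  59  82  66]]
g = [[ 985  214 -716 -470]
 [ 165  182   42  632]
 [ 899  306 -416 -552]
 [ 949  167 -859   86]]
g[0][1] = 214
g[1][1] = 182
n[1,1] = -17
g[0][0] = 985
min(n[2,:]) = -88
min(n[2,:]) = -88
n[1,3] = -76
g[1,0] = 165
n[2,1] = 14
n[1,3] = -76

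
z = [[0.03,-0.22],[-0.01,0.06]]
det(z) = -0.000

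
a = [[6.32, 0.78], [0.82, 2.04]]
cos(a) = [[0.94, 0.22],[0.23, -0.28]]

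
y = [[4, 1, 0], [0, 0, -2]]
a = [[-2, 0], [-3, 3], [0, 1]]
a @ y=[[-8, -2, 0], [-12, -3, -6], [0, 0, -2]]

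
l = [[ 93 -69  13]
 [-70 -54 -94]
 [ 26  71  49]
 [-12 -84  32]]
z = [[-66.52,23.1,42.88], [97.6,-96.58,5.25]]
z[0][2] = 42.88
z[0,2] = 42.88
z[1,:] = [97.6, -96.58, 5.25]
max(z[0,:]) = 42.88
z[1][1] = -96.58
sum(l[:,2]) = 0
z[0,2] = 42.88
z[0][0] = -66.52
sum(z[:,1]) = -73.47999999999999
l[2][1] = 71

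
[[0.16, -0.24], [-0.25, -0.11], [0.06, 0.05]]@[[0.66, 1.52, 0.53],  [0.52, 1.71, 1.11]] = [[-0.02, -0.17, -0.18], [-0.22, -0.57, -0.25], [0.07, 0.18, 0.09]]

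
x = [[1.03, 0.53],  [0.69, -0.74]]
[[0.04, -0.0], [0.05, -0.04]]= x @ [[0.05, -0.02], [-0.02, 0.03]]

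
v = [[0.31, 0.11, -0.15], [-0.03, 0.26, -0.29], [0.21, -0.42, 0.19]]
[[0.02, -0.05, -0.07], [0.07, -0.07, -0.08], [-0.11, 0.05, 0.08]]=v @ [[-0.03, -0.05, -0.11], [0.24, -0.03, -0.18], [-0.01, 0.23, 0.13]]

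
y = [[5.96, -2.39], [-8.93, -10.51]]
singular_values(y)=[13.98, 6.01]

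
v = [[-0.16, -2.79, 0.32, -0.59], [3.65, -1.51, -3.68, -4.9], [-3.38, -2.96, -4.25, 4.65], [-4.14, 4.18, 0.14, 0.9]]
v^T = [[-0.16,3.65,-3.38,-4.14], [-2.79,-1.51,-2.96,4.18], [0.32,-3.68,-4.25,0.14], [-0.59,-4.9,4.65,0.9]]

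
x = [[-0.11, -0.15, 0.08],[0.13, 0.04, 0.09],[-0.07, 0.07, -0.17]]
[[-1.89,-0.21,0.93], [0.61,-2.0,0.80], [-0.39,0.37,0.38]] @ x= [[0.12, 0.34, -0.33],[-0.38, -0.12, -0.27],[0.06, 0.1, -0.06]]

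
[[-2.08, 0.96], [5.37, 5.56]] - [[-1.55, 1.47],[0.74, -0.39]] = [[-0.53, -0.51], [4.63, 5.95]]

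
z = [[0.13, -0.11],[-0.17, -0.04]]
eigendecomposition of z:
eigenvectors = [[0.82,0.41], [-0.57,0.91]]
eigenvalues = [0.21, -0.12]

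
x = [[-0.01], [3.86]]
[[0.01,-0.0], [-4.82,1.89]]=x@[[-1.25, 0.49]]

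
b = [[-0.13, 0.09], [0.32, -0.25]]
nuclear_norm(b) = 0.44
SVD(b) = [[-0.36, 0.93], [0.93, 0.36]] @ diag([0.4356924167780664, 0.008492229512189779]) @ [[0.79, -0.61], [-0.61, -0.79]]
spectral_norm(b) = 0.44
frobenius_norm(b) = 0.44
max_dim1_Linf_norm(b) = 0.32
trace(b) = -0.38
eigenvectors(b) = [[0.60, -0.35], [0.8, 0.94]]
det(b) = 0.00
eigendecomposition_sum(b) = [[-0.01, -0.00],[-0.01, -0.00]] + [[-0.12,0.09], [0.33,-0.25]]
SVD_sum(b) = [[-0.13, 0.1], [0.32, -0.25]] + [[-0.0, -0.01], [-0.00, -0.0]]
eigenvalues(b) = [-0.01, -0.37]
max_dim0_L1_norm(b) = 0.45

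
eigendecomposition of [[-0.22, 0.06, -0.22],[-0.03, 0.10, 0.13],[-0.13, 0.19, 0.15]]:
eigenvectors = [[0.96, 0.27, -0.58], [-0.02, -0.52, -0.71], [0.29, -0.81, 0.4]]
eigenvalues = [-0.29, 0.32, 0.0]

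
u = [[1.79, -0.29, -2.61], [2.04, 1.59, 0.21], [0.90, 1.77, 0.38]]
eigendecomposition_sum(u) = [[0.93+0.90j,-0.25+1.05j,-1.17+0.19j],[0.98-0.69j,(0.9+0.41j),-0.03+1.09j],[(0.49-0.81j),0.78+0.01j,(0.32+0.8j)]] + [[(0.93-0.9j), -0.25-1.05j, (-1.17-0.19j)], [0.98+0.69j, (0.9-0.41j), -0.03-1.09j], [(0.49+0.81j), (0.78-0.01j), (0.32-0.8j)]] + [[(-0.08+0j), 0.21+0.00j, -0.26-0.00j], [(0.08-0j), -0.22-0.00j, 0.27+0.00j], [-0.08+0.00j, (0.21+0j), -0.27-0.00j]]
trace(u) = 3.76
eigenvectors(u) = [[-0.65+0.00j, (-0.65-0j), 0.56+0.00j], [-0.11+0.59j, -0.11-0.59j, -0.59+0.00j], [0.10+0.46j, (0.1-0.46j), 0.57+0.00j]]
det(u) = -5.10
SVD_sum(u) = [[1.99, 0.99, -1.1], [1.75, 0.87, -0.97], [1.01, 0.50, -0.56]] + [[-0.15, -1.33, -1.47],  [0.11, 0.92, 1.02],  [0.12, 1.03, 1.13]] + [[-0.05, 0.05, -0.04], [0.19, -0.20, 0.16], [-0.23, 0.24, -0.20]]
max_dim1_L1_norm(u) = 4.69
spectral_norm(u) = 3.53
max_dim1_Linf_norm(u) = 2.61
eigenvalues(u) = [(2.16+2.11j), (2.16-2.11j), (-0.56+0j)]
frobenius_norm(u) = 4.57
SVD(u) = [[-0.70,0.69,0.16], [-0.62,-0.48,-0.62], [-0.36,-0.54,0.77]] @ diag([3.5321406599423355, 2.8619110090037196, 0.5048244595158125]) @ [[-0.80, -0.40, 0.44], [-0.08, -0.67, -0.74], [-0.59, 0.63, -0.51]]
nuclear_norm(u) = 6.90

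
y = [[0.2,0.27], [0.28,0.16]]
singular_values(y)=[0.46, 0.1]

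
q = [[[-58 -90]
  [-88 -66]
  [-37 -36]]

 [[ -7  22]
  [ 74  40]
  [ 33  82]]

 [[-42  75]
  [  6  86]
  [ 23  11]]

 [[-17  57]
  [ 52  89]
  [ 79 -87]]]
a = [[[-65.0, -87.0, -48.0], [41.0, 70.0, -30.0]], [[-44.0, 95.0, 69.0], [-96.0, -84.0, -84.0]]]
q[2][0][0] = -42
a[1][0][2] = 69.0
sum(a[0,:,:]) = -119.0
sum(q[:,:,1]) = 183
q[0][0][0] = -58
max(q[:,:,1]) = 89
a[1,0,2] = 69.0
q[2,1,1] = 86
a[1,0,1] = 95.0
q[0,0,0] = -58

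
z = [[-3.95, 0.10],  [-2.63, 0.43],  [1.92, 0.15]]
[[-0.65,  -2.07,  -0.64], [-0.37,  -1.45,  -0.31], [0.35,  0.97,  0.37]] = z@[[0.17,0.52,0.17], [0.17,-0.19,0.32]]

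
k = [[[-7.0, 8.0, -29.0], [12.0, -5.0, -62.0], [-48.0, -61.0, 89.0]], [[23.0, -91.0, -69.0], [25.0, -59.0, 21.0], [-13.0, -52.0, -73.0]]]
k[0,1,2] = -62.0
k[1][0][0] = 23.0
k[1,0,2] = -69.0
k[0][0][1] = 8.0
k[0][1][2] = -62.0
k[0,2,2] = 89.0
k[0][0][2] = -29.0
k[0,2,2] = 89.0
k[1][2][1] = -52.0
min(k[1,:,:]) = -91.0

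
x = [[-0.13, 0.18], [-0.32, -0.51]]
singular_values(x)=[0.61, 0.2]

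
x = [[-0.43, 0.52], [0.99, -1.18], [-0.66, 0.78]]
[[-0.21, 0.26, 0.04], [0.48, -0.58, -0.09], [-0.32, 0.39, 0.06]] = x @ [[0.1, -0.28, 0.17], [-0.32, 0.26, 0.22]]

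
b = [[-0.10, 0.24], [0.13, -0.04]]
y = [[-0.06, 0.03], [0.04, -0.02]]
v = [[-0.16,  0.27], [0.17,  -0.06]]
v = b + y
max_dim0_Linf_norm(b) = 0.24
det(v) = -0.04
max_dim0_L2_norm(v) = 0.28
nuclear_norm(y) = 0.08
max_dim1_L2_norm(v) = 0.31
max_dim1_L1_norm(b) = 0.34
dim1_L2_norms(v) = [0.31, 0.18]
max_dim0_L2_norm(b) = 0.24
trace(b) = -0.14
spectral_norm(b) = 0.28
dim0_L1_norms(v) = [0.33, 0.33]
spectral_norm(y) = 0.08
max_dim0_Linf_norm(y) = 0.06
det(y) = -0.00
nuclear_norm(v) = 0.45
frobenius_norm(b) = 0.29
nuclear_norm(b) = 0.37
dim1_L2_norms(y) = [0.07, 0.04]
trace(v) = -0.22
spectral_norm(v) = 0.35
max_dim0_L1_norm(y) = 0.1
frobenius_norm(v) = 0.36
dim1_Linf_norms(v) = [0.27, 0.17]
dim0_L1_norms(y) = [0.1, 0.05]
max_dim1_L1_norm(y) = 0.09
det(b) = -0.03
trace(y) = -0.08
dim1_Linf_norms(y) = [0.06, 0.04]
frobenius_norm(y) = 0.08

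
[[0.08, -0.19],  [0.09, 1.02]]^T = [[0.08, 0.09],[-0.19, 1.02]]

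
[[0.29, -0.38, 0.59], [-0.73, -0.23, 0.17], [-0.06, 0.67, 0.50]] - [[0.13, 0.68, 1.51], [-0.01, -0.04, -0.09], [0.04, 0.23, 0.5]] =[[0.16, -1.06, -0.92], [-0.72, -0.19, 0.26], [-0.10, 0.44, 0.0]]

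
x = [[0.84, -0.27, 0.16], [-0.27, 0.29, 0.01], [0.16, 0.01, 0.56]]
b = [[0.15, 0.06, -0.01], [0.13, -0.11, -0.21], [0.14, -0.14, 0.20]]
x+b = [[0.99, -0.21, 0.15], [-0.14, 0.18, -0.20], [0.3, -0.13, 0.76]]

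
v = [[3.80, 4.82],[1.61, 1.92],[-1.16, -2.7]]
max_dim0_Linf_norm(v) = 4.82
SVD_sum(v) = [[3.61, 4.96], [1.47, 2.02], [-1.69, -2.32]] + [[0.19, -0.14],[0.14, -0.1],[0.53, -0.38]]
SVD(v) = [[-0.85,-0.33], [-0.35,-0.24], [0.4,-0.91]] @ diag([7.216475176246142, 0.7134325690794128]) @ [[-0.59, -0.81], [-0.81, 0.59]]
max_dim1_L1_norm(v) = 8.62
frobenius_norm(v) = 7.25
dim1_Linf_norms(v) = [4.82, 1.92, 2.7]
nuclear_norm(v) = 7.93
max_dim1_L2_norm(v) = 6.14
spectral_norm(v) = 7.22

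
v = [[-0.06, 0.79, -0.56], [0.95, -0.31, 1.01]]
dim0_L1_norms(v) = [1.01, 1.1, 1.57]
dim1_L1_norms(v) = [1.41, 2.27]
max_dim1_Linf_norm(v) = 1.01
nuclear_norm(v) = 2.26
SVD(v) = [[-0.49, 0.87], [0.87, 0.49]] @ diag([1.5815034746133885, 0.6773822848183886]) @ [[0.54, -0.41, 0.73], [0.6, 0.8, 0.00]]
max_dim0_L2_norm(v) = 1.15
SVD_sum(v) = [[-0.42, 0.32, -0.56], [0.75, -0.57, 1.01]] + [[0.36, 0.47, 0.0], [0.2, 0.26, 0.00]]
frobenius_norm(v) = 1.72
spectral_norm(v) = 1.58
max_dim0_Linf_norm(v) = 1.01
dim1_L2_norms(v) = [0.97, 1.42]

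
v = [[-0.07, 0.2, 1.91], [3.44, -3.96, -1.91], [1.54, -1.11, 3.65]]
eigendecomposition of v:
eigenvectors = [[0.11, -0.72, 0.39], [-0.98, -0.69, -0.05], [-0.15, 0.09, 0.92]]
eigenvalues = [-4.63, -0.12, 4.37]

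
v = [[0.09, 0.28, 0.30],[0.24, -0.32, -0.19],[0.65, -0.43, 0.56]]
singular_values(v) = [0.99, 0.55, 0.12]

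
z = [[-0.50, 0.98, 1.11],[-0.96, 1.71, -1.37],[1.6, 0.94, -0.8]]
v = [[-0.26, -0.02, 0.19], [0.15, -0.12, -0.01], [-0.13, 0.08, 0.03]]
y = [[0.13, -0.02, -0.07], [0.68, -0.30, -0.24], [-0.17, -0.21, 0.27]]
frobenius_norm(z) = 3.50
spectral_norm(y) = 0.81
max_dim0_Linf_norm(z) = 1.71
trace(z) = 0.41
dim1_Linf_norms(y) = [0.13, 0.68, 0.27]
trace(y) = 0.10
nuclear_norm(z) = 5.89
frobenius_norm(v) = 0.41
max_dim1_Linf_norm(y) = 0.68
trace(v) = -0.35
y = z @ v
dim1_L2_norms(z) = [1.56, 2.39, 2.02]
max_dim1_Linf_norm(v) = 0.26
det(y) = -0.00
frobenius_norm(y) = 0.88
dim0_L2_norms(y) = [0.71, 0.37, 0.37]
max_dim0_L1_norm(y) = 0.98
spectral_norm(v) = 0.37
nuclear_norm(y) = 1.16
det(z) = -6.90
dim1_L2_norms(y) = [0.15, 0.78, 0.38]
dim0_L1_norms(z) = [3.06, 3.63, 3.28]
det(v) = 0.00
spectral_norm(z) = 2.52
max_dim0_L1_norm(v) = 0.54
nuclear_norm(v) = 0.53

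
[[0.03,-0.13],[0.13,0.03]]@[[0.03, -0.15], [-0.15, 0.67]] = [[0.02, -0.09], [-0.0, 0.00]]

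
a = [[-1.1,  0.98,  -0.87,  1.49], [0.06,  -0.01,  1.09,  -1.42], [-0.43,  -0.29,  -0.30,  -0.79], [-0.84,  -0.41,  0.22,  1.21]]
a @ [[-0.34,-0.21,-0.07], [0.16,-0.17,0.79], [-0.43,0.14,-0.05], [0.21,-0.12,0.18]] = [[1.22,-0.24,1.16],[-0.79,0.31,-0.32],[0.06,0.19,-0.33],[0.38,0.13,-0.06]]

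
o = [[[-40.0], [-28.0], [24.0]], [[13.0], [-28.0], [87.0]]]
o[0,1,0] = -28.0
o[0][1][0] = -28.0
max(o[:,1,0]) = -28.0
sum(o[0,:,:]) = -44.0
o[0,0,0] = -40.0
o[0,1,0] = -28.0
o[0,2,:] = [24.0]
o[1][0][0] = 13.0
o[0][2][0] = 24.0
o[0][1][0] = -28.0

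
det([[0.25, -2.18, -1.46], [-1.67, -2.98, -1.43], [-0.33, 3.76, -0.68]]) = 13.901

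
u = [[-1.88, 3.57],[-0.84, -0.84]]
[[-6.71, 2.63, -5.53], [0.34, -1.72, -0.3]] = u@[[0.97, 0.86, 1.25], [-1.37, 1.19, -0.89]]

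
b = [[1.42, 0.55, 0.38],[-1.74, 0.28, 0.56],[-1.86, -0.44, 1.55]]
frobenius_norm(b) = 3.46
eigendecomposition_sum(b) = [[(0.74+0.58j), (0.41+0.01j), 0.07-0.44j], [(-0.94+0.74j), -0.14+0.50j, 0.52+0.22j], [(-0.89+1.03j), (-0.05+0.59j), (0.63+0.13j)]] + [[(0.74-0.58j),0.41-0.01j,(0.07+0.44j)], [(-0.94-0.74j),-0.14-0.50j,0.52-0.22j], [(-0.89-1.03j),(-0.05-0.59j),(0.63-0.13j)]] + [[-0.07+0.00j, (-0.27+0j), 0.23-0.00j], [0.13-0.00j, 0.56-0.00j, -0.47+0.00j], [-0.08+0.00j, (-0.35+0j), 0.30-0.00j]]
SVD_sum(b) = [[1.07,0.14,-0.49], [-1.60,-0.21,0.73], [-2.14,-0.28,0.98]] + [[0.39, 0.19, 0.90],[-0.05, -0.02, -0.11],[0.23, 0.11, 0.53]] + [[-0.04, 0.22, -0.03], [-0.10, 0.51, -0.07], [0.05, -0.27, 0.03]]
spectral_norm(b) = 3.19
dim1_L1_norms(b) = [2.35, 2.58, 3.85]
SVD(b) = [[-0.37, -0.86, -0.36], [0.55, 0.1, -0.83], [0.74, -0.51, 0.44]] @ diag([3.1895700730676246, 1.1666926630084264, 0.6356657762328335]) @ [[-0.9, -0.12, 0.41], [-0.39, -0.19, -0.90], [0.18, -0.97, 0.12]]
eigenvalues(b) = [(1.23+1.22j), (1.23-1.22j), (0.79+0j)]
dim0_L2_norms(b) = [2.92, 0.76, 1.69]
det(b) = 2.37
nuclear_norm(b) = 4.99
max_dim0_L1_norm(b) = 5.02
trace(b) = 3.25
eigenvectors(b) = [[0.02+0.46j,0.02-0.46j,(0.39+0j)], [-0.57-0.11j,(-0.57+0.11j),(-0.78+0j)], [-0.67+0.00j,-0.67-0.00j,0.49+0.00j]]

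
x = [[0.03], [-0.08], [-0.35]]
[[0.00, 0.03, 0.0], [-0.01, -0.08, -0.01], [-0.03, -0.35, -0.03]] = x @ [[0.09, 1.01, 0.10]]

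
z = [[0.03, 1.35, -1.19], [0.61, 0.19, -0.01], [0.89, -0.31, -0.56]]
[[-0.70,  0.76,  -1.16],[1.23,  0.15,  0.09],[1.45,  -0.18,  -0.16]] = z @[[2.03, 0.06, 0.22], [-0.0, 0.62, -0.2], [0.64, 0.07, 0.75]]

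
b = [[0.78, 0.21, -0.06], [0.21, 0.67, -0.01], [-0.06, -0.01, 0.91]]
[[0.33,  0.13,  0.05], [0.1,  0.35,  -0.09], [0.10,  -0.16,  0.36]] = b@[[0.43, 0.01, 0.14], [0.01, 0.52, -0.17], [0.14, -0.17, 0.4]]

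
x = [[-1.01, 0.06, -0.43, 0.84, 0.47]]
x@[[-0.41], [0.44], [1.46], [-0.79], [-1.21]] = [[-1.42]]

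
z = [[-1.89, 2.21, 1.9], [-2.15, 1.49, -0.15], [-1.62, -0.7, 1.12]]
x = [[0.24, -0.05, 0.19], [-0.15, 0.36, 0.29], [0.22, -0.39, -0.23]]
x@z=[[-0.65, 0.32, 0.68], [-0.96, 0.0, -0.01], [0.80, 0.07, 0.22]]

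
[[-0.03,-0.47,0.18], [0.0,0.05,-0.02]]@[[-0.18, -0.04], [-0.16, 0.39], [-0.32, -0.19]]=[[0.02,-0.22],[-0.00,0.02]]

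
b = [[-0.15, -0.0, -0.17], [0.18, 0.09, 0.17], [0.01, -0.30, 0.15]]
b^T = [[-0.15,0.18,0.01], [-0.00,0.09,-0.3], [-0.17,0.17,0.15]]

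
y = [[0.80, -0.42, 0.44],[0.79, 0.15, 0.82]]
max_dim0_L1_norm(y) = 1.59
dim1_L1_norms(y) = [1.66, 1.76]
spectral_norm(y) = 1.45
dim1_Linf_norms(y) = [0.8, 0.82]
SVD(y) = [[-0.65, -0.76], [-0.76, 0.65]] @ diag([1.4515677133091243, 0.47111694267826926]) @ [[-0.77, 0.11, -0.63], [-0.21, 0.89, 0.41]]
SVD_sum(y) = [[0.72, -0.1, 0.59], [0.85, -0.12, 0.69]] + [[0.08, -0.32, -0.15], [-0.06, 0.27, 0.13]]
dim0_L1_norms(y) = [1.59, 0.57, 1.26]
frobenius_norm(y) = 1.53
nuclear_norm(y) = 1.92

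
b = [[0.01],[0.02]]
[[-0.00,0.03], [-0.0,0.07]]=b @ [[-0.12,3.29]]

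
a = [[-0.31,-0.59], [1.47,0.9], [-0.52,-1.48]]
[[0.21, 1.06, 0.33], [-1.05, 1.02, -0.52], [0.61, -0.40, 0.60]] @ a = [[1.32, 0.34], [2.1, 2.31], [-1.09, -1.61]]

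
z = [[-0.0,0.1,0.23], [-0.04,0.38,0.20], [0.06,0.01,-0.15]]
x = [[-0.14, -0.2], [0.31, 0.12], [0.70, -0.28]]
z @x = [[0.19, -0.05], [0.26, -0.00], [-0.11, 0.03]]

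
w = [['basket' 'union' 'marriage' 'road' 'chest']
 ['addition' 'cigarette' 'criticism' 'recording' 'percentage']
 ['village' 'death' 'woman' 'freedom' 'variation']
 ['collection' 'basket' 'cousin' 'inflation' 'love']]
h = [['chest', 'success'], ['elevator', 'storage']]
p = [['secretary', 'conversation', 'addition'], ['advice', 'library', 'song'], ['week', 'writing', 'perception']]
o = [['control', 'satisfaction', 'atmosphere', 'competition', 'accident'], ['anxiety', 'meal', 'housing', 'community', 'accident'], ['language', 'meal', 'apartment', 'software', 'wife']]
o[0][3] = 'competition'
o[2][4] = 'wife'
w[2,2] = 'woman'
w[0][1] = 'union'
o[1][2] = 'housing'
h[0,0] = 'chest'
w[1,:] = ['addition', 'cigarette', 'criticism', 'recording', 'percentage']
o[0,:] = ['control', 'satisfaction', 'atmosphere', 'competition', 'accident']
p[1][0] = 'advice'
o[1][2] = 'housing'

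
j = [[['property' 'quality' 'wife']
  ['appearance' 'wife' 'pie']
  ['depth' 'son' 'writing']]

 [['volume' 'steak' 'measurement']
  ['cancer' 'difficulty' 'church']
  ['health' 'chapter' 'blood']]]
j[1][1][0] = 'cancer'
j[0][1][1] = 'wife'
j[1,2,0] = 'health'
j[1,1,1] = 'difficulty'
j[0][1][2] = 'pie'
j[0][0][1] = 'quality'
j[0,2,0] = 'depth'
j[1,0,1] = 'steak'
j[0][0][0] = 'property'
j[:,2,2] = ['writing', 'blood']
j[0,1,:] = ['appearance', 'wife', 'pie']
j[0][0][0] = 'property'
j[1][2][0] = 'health'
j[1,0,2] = 'measurement'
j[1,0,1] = 'steak'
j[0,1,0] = 'appearance'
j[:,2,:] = [['depth', 'son', 'writing'], ['health', 'chapter', 'blood']]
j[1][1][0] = 'cancer'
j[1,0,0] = 'volume'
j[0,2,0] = 'depth'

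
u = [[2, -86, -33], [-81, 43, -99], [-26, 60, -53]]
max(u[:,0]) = 2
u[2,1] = 60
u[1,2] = -99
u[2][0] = -26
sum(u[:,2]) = -185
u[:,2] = [-33, -99, -53]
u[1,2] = -99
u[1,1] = 43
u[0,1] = -86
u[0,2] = -33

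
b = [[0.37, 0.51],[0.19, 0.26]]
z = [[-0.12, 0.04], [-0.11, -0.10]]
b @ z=[[-0.10, -0.04], [-0.05, -0.02]]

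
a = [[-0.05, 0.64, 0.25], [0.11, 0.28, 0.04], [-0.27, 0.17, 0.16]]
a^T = [[-0.05, 0.11, -0.27], [0.64, 0.28, 0.17], [0.25, 0.04, 0.16]]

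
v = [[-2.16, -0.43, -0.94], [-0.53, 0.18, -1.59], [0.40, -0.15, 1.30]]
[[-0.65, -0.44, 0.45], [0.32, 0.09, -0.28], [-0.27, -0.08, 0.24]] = v @ [[0.4, 0.19, -0.31], [0.19, 0.27, -0.09], [-0.31, -0.09, 0.27]]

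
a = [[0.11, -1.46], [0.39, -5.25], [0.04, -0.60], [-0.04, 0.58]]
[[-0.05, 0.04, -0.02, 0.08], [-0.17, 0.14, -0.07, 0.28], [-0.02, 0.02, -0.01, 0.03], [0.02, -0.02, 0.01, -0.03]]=a@ [[-0.03, -0.04, -0.04, 0.05], [0.03, -0.03, 0.01, -0.05]]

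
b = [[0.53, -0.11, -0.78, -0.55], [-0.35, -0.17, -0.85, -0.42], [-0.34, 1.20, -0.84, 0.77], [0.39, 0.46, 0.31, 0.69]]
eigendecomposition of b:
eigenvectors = [[(0.68+0j), (0.68-0j), (0.24-0.21j), (0.24+0.21j)],[(-0.13+0.36j), (-0.13-0.36j), (0.68+0j), (0.68-0j)],[-0.14+0.04j, (-0.14-0.04j), (0.3-0.42j), (0.3+0.42j)],[(0.23-0.57j), (0.23+0.57j), (-0.41-0.06j), -0.41+0.06j]]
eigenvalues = [(0.52+0.36j), (0.52-0.36j), (-0.42+0.68j), (-0.42-0.68j)]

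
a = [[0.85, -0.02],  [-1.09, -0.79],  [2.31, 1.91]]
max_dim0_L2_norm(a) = 2.69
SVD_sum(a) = [[0.53, 0.4],[-1.07, -0.81],[2.39, 1.81]] + [[0.32,-0.42], [-0.02,0.02], [-0.08,0.1]]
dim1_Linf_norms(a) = [0.85, 1.09, 2.31]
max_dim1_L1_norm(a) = 4.22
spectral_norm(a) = 3.35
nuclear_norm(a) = 3.90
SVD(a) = [[-0.20, -0.97],  [0.40, 0.05],  [-0.89, 0.24]] @ diag([3.3499484424118102, 0.545110477960832]) @ [[-0.8, -0.6],[-0.60, 0.80]]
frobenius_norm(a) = 3.39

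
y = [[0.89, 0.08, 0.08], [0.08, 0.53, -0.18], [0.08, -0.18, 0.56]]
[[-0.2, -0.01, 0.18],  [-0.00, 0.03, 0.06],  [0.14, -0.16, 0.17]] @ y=[[-0.16, -0.05, 0.09], [0.01, 0.01, 0.03], [0.13, -0.1, 0.14]]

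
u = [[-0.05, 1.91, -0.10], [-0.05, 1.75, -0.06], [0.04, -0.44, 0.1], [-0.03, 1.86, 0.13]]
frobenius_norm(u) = 3.23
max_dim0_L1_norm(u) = 5.96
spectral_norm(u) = 3.22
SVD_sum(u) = [[-0.05, 1.91, -0.02], [-0.04, 1.75, -0.02], [0.01, -0.44, 0.00], [-0.05, 1.86, -0.02]] + [[-0.01, -0.00, -0.08], [-0.01, -0.0, -0.04], [0.01, 0.00, 0.1], [0.02, 0.00, 0.15]] + [[0.01, 0.0, -0.0], [-0.0, -0.0, 0.0], [0.01, 0.0, -0.0], [-0.01, -0.0, 0.0]]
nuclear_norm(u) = 3.44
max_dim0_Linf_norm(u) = 1.91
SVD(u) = [[0.59, -0.4, 0.49], [0.54, -0.22, -0.02], [-0.14, 0.49, 0.82], [0.58, 0.74, -0.29]] @ diag([3.2204162370371274, 0.2009536458047313, 0.018354630626024507]) @ [[-0.02, 1.00, -0.01],[0.14, 0.01, 0.99],[0.99, 0.02, -0.14]]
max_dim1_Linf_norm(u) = 1.91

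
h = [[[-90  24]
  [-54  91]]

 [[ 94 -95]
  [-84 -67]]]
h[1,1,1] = -67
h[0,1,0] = -54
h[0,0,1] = 24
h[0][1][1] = 91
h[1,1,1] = -67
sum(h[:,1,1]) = 24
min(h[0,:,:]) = -90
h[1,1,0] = -84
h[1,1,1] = -67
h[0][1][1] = 91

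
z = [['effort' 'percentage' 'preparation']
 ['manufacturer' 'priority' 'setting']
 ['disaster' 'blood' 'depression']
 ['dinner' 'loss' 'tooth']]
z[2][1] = 'blood'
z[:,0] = ['effort', 'manufacturer', 'disaster', 'dinner']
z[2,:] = ['disaster', 'blood', 'depression']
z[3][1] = 'loss'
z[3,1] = 'loss'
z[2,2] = 'depression'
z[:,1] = ['percentage', 'priority', 'blood', 'loss']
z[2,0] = 'disaster'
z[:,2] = ['preparation', 'setting', 'depression', 'tooth']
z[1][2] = 'setting'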